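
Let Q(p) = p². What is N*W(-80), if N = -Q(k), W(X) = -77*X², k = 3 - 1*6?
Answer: 4435200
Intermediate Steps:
k = -3 (k = 3 - 6 = -3)
N = -9 (N = -1*(-3)² = -1*9 = -9)
N*W(-80) = -(-693)*(-80)² = -(-693)*6400 = -9*(-492800) = 4435200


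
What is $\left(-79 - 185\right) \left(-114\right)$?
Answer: $30096$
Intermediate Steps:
$\left(-79 - 185\right) \left(-114\right) = \left(-264\right) \left(-114\right) = 30096$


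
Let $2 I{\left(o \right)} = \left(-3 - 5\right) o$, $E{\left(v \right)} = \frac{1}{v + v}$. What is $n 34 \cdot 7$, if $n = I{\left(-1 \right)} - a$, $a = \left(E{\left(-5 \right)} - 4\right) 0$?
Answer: $952$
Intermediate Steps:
$E{\left(v \right)} = \frac{1}{2 v}$
$I{\left(o \right)} = - 4 o$ ($I{\left(o \right)} = \frac{\left(-3 - 5\right) o}{2} = \frac{\left(-8\right) o}{2} = - 4 o$)
$a = 0$ ($a = \left(\frac{1}{2 \left(-5\right)} - 4\right) 0 = \left(\frac{1}{2} \left(- \frac{1}{5}\right) - 4\right) 0 = \left(- \frac{1}{10} - 4\right) 0 = \left(- \frac{41}{10}\right) 0 = 0$)
$n = 4$ ($n = \left(-4\right) \left(-1\right) - 0 = 4 + 0 = 4$)
$n 34 \cdot 7 = 4 \cdot 34 \cdot 7 = 136 \cdot 7 = 952$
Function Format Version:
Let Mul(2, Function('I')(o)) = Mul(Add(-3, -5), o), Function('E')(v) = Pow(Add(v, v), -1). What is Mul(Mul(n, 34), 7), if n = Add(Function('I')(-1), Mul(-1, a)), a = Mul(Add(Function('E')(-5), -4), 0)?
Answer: 952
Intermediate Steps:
Function('E')(v) = Mul(Rational(1, 2), Pow(v, -1)) (Function('E')(v) = Pow(Mul(2, v), -1) = Mul(Rational(1, 2), Pow(v, -1)))
Function('I')(o) = Mul(-4, o) (Function('I')(o) = Mul(Rational(1, 2), Mul(Add(-3, -5), o)) = Mul(Rational(1, 2), Mul(-8, o)) = Mul(-4, o))
a = 0 (a = Mul(Add(Mul(Rational(1, 2), Pow(-5, -1)), -4), 0) = Mul(Add(Mul(Rational(1, 2), Rational(-1, 5)), -4), 0) = Mul(Add(Rational(-1, 10), -4), 0) = Mul(Rational(-41, 10), 0) = 0)
n = 4 (n = Add(Mul(-4, -1), Mul(-1, 0)) = Add(4, 0) = 4)
Mul(Mul(n, 34), 7) = Mul(Mul(4, 34), 7) = Mul(136, 7) = 952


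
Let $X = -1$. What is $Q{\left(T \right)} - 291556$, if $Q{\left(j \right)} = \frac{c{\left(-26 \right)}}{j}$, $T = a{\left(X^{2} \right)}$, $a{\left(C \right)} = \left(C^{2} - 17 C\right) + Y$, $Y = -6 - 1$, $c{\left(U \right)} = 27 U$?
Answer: $- \frac{6705086}{23} \approx -2.9153 \cdot 10^{5}$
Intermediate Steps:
$Y = -7$
$a{\left(C \right)} = -7 + C^{2} - 17 C$ ($a{\left(C \right)} = \left(C^{2} - 17 C\right) - 7 = -7 + C^{2} - 17 C$)
$T = -23$ ($T = -7 + \left(\left(-1\right)^{2}\right)^{2} - 17 \left(-1\right)^{2} = -7 + 1^{2} - 17 = -7 + 1 - 17 = -23$)
$Q{\left(j \right)} = - \frac{702}{j}$ ($Q{\left(j \right)} = \frac{27 \left(-26\right)}{j} = - \frac{702}{j}$)
$Q{\left(T \right)} - 291556 = - \frac{702}{-23} - 291556 = \left(-702\right) \left(- \frac{1}{23}\right) - 291556 = \frac{702}{23} - 291556 = - \frac{6705086}{23}$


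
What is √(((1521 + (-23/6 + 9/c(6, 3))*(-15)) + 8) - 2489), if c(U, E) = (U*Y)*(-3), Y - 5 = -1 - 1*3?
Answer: I*√895 ≈ 29.917*I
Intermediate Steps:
Y = 1 (Y = 5 + (-1 - 1*3) = 5 + (-1 - 3) = 5 - 4 = 1)
c(U, E) = -3*U (c(U, E) = (U*1)*(-3) = U*(-3) = -3*U)
√(((1521 + (-23/6 + 9/c(6, 3))*(-15)) + 8) - 2489) = √(((1521 + (-23/6 + 9/((-3*6)))*(-15)) + 8) - 2489) = √(((1521 + (-23*⅙ + 9/(-18))*(-15)) + 8) - 2489) = √(((1521 + (-23/6 + 9*(-1/18))*(-15)) + 8) - 2489) = √(((1521 + (-23/6 - ½)*(-15)) + 8) - 2489) = √(((1521 - 13/3*(-15)) + 8) - 2489) = √(((1521 + 65) + 8) - 2489) = √((1586 + 8) - 2489) = √(1594 - 2489) = √(-895) = I*√895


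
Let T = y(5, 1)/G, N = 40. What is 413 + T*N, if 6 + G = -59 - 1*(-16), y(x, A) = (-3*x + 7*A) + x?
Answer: 20357/49 ≈ 415.45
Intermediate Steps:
y(x, A) = -2*x + 7*A
G = -49 (G = -6 + (-59 - 1*(-16)) = -6 + (-59 + 16) = -6 - 43 = -49)
T = 3/49 (T = (-2*5 + 7*1)/(-49) = (-10 + 7)*(-1/49) = -3*(-1/49) = 3/49 ≈ 0.061224)
413 + T*N = 413 + (3/49)*40 = 413 + 120/49 = 20357/49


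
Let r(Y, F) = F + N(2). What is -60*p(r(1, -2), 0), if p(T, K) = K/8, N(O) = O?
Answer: 0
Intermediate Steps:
r(Y, F) = 2 + F (r(Y, F) = F + 2 = 2 + F)
p(T, K) = K/8 (p(T, K) = K*(⅛) = K/8)
-60*p(r(1, -2), 0) = -15*0/2 = -60*0 = 0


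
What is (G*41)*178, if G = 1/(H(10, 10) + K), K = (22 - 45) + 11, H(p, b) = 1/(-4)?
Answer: -29192/49 ≈ -595.75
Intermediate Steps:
H(p, b) = -¼
K = -12 (K = -23 + 11 = -12)
G = -4/49 (G = 1/(-¼ - 12) = 1/(-49/4) = -4/49 ≈ -0.081633)
(G*41)*178 = -4/49*41*178 = -164/49*178 = -29192/49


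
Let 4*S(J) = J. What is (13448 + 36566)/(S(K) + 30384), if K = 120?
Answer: 25007/15207 ≈ 1.6444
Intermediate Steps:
S(J) = J/4
(13448 + 36566)/(S(K) + 30384) = (13448 + 36566)/((¼)*120 + 30384) = 50014/(30 + 30384) = 50014/30414 = 50014*(1/30414) = 25007/15207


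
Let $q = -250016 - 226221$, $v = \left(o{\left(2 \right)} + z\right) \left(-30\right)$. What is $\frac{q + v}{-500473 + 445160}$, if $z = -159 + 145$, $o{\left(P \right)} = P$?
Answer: $\frac{475877}{55313} \approx 8.6033$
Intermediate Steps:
$z = -14$
$v = 360$ ($v = \left(2 - 14\right) \left(-30\right) = \left(-12\right) \left(-30\right) = 360$)
$q = -476237$ ($q = -250016 - 226221 = -476237$)
$\frac{q + v}{-500473 + 445160} = \frac{-476237 + 360}{-500473 + 445160} = - \frac{475877}{-55313} = \left(-475877\right) \left(- \frac{1}{55313}\right) = \frac{475877}{55313}$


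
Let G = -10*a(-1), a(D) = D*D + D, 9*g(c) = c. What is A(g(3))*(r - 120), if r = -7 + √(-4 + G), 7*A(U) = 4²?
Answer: -2032/7 + 32*I/7 ≈ -290.29 + 4.5714*I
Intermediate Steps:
g(c) = c/9
A(U) = 16/7 (A(U) = (⅐)*4² = (⅐)*16 = 16/7)
a(D) = D + D² (a(D) = D² + D = D + D²)
G = 0 (G = -(-10)*(1 - 1) = -(-10)*0 = -10*0 = 0)
r = -7 + 2*I (r = -7 + √(-4 + 0) = -7 + √(-4) = -7 + 2*I ≈ -7.0 + 2.0*I)
A(g(3))*(r - 120) = 16*((-7 + 2*I) - 120)/7 = 16*(-127 + 2*I)/7 = -2032/7 + 32*I/7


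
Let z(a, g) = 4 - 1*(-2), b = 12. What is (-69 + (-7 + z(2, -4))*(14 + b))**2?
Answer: 9025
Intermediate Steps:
z(a, g) = 6 (z(a, g) = 4 + 2 = 6)
(-69 + (-7 + z(2, -4))*(14 + b))**2 = (-69 + (-7 + 6)*(14 + 12))**2 = (-69 - 1*26)**2 = (-69 - 26)**2 = (-95)**2 = 9025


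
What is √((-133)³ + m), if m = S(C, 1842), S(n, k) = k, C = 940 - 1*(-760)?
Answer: I*√2350795 ≈ 1533.2*I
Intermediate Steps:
C = 1700 (C = 940 + 760 = 1700)
m = 1842
√((-133)³ + m) = √((-133)³ + 1842) = √(-2352637 + 1842) = √(-2350795) = I*√2350795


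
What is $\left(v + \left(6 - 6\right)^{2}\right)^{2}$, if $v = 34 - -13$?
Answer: $2209$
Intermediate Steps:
$v = 47$ ($v = 34 + 13 = 47$)
$\left(v + \left(6 - 6\right)^{2}\right)^{2} = \left(47 + \left(6 - 6\right)^{2}\right)^{2} = \left(47 + 0^{2}\right)^{2} = \left(47 + 0\right)^{2} = 47^{2} = 2209$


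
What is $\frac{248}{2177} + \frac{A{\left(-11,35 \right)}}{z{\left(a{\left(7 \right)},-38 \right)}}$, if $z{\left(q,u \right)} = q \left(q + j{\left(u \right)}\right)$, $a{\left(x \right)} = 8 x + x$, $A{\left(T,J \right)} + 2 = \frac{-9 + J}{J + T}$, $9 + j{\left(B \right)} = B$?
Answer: $\frac{425123}{3761856} \approx 0.11301$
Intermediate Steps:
$j{\left(B \right)} = -9 + B$
$A{\left(T,J \right)} = -2 + \frac{-9 + J}{J + T}$
$a{\left(x \right)} = 9 x$
$z{\left(q,u \right)} = q \left(-9 + q + u\right)$ ($z{\left(q,u \right)} = q \left(q + \left(-9 + u\right)\right) = q \left(-9 + q + u\right)$)
$\frac{248}{2177} + \frac{A{\left(-11,35 \right)}}{z{\left(a{\left(7 \right)},-38 \right)}} = \frac{248}{2177} + \frac{\frac{1}{35 - 11} \left(-9 - 35 - -22\right)}{9 \cdot 7 \left(-9 + 9 \cdot 7 - 38\right)} = 248 \cdot \frac{1}{2177} + \frac{\frac{1}{24} \left(-9 - 35 + 22\right)}{63 \left(-9 + 63 - 38\right)} = \frac{248}{2177} + \frac{\frac{1}{24} \left(-22\right)}{63 \cdot 16} = \frac{248}{2177} - \frac{11}{12 \cdot 1008} = \frac{248}{2177} - \frac{11}{12096} = \frac{425123}{3761856}$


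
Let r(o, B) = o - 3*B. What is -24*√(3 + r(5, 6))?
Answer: -24*I*√10 ≈ -75.895*I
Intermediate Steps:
-24*√(3 + r(5, 6)) = -24*√(3 + (5 - 3*6)) = -24*√(3 + (5 - 18)) = -24*√(3 - 13) = -24*I*√10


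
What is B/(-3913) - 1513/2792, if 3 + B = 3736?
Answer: -16342905/10925096 ≈ -1.4959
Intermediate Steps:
B = 3733 (B = -3 + 3736 = 3733)
B/(-3913) - 1513/2792 = 3733/(-3913) - 1513/2792 = 3733*(-1/3913) - 1513*1/2792 = -3733/3913 - 1513/2792 = -16342905/10925096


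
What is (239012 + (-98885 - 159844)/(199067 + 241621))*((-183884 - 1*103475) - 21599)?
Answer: -5423729962409811/73448 ≈ -7.3845e+10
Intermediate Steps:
(239012 + (-98885 - 159844)/(199067 + 241621))*((-183884 - 1*103475) - 21599) = (239012 - 258729/440688)*((-183884 - 103475) - 21599) = (239012 - 258729*1/440688)*(-287359 - 21599) = (239012 - 86243/146896)*(-308958) = (35109820509/146896)*(-308958) = -5423729962409811/73448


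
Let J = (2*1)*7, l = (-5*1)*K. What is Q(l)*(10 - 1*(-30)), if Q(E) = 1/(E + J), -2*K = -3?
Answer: 80/13 ≈ 6.1538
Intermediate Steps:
K = 3/2 (K = -½*(-3) = 3/2 ≈ 1.5000)
l = -15/2 (l = -5*1*(3/2) = -5*3/2 = -15/2 ≈ -7.5000)
J = 14 (J = 2*7 = 14)
Q(E) = 1/(14 + E) (Q(E) = 1/(E + 14) = 1/(14 + E))
Q(l)*(10 - 1*(-30)) = (10 - 1*(-30))/(14 - 15/2) = (10 + 30)/(13/2) = (2/13)*40 = 80/13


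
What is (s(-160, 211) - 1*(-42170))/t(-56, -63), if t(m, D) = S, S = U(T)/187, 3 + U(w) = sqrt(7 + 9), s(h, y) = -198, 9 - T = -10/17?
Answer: 7848764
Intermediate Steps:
T = 163/17 (T = 9 - (-10)/17 = 9 - 1*(-10/17) = 9 + 10/17 = 163/17 ≈ 9.5882)
U(w) = 1 (U(w) = -3 + sqrt(7 + 9) = -3 + sqrt(16) = -3 + 4 = 1)
S = 1/187 ≈ 0.0053476
t(m, D) = 1/187
(s(-160, 211) - 1*(-42170))/t(-56, -63) = (-198 - 1*(-42170))/(1/187) = (-198 + 42170)*187 = 41972*187 = 7848764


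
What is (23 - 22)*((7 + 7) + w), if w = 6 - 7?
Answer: 13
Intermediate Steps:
w = -1
(23 - 22)*((7 + 7) + w) = (23 - 22)*((7 + 7) - 1) = 1*(14 - 1) = 1*13 = 13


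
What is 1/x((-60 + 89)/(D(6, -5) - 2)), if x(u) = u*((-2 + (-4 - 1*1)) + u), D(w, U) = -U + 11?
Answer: -196/2001 ≈ -0.097951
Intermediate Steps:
D(w, U) = 11 - U
x(u) = u*(-7 + u) (x(u) = u*((-2 + (-4 - 1)) + u) = u*((-2 - 5) + u) = u*(-7 + u))
1/x((-60 + 89)/(D(6, -5) - 2)) = 1/(((-60 + 89)/((11 - 1*(-5)) - 2))*(-7 + (-60 + 89)/((11 - 1*(-5)) - 2))) = 1/((29/((11 + 5) - 2))*(-7 + 29/((11 + 5) - 2))) = 1/((29/(16 - 2))*(-7 + 29/(16 - 2))) = 1/((29/14)*(-7 + 29/14)) = 1/((29*(1/14))*(-7 + 29*(1/14))) = 1/(29*(-7 + 29/14)/14) = 1/((29/14)*(-69/14)) = 1/(-2001/196) = -196/2001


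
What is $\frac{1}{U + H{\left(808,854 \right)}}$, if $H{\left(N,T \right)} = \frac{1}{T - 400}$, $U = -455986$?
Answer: $- \frac{454}{207017643} \approx -2.1931 \cdot 10^{-6}$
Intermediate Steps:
$H{\left(N,T \right)} = \frac{1}{-400 + T}$
$\frac{1}{U + H{\left(808,854 \right)}} = \frac{1}{-455986 + \frac{1}{-400 + 854}} = \frac{1}{-455986 + \frac{1}{454}} = \frac{1}{- \frac{207017643}{454}} = - \frac{454}{207017643}$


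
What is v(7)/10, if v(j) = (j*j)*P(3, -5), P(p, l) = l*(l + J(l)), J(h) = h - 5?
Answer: 735/2 ≈ 367.50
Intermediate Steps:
J(h) = -5 + h
P(p, l) = l*(-5 + 2*l) (P(p, l) = l*(l + (-5 + l)) = l*(-5 + 2*l))
v(j) = 75*j² (v(j) = (j*j)*(-5*(-5 + 2*(-5))) = j²*(-5*(-5 - 10)) = j²*(-5*(-15)) = j²*75 = 75*j²)
v(7)/10 = (75*7²)/10 = (75*49)*(⅒) = 3675*(⅒) = 735/2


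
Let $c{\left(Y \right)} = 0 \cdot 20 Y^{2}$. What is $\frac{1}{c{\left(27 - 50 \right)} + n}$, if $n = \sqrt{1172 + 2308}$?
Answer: $\frac{\sqrt{870}}{1740} \approx 0.016952$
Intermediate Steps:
$c{\left(Y \right)} = 0$ ($c{\left(Y \right)} = 0 Y^{2} = 0$)
$n = 2 \sqrt{870}$ ($n = \sqrt{3480} = 2 \sqrt{870} \approx 58.992$)
$\frac{1}{c{\left(27 - 50 \right)} + n} = \frac{1}{0 + 2 \sqrt{870}} = \frac{1}{2 \sqrt{870}} = \frac{\sqrt{870}}{1740}$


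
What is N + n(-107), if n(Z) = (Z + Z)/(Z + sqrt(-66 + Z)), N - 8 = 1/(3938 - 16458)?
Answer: 725365429/72753720 + 107*I*sqrt(173)/5811 ≈ 9.9702 + 0.24219*I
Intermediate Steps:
N = 100159/12520 (N = 8 + 1/(3938 - 16458) = 8 + 1/(-12520) = 8 - 1/12520 = 100159/12520 ≈ 7.9999)
n(Z) = 2*Z/(Z + sqrt(-66 + Z)) (n(Z) = (2*Z)/(Z + sqrt(-66 + Z)) = 2*Z/(Z + sqrt(-66 + Z)))
N + n(-107) = 100159/12520 + 2*(-107)/(-107 + sqrt(-66 - 107)) = 100159/12520 + 2*(-107)/(-107 + sqrt(-173)) = 100159/12520 + 2*(-107)/(-107 + I*sqrt(173)) = 100159/12520 - 214/(-107 + I*sqrt(173))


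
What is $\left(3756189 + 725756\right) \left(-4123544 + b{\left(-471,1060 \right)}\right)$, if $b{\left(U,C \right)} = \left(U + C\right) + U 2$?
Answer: $-18483079539665$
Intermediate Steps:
$b{\left(U,C \right)} = C + 3 U$ ($b{\left(U,C \right)} = \left(C + U\right) + 2 U = C + 3 U$)
$\left(3756189 + 725756\right) \left(-4123544 + b{\left(-471,1060 \right)}\right) = \left(3756189 + 725756\right) \left(-4123544 + \left(1060 + 3 \left(-471\right)\right)\right) = 4481945 \left(-4123544 + \left(1060 - 1413\right)\right) = 4481945 \left(-4123544 - 353\right) = 4481945 \left(-4123897\right) = -18483079539665$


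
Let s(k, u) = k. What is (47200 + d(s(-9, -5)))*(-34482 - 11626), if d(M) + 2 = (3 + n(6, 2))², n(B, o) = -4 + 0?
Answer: -2176251492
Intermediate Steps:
n(B, o) = -4
d(M) = -1 (d(M) = -2 + (3 - 4)² = -2 + (-1)² = -2 + 1 = -1)
(47200 + d(s(-9, -5)))*(-34482 - 11626) = (47200 - 1)*(-34482 - 11626) = 47199*(-46108) = -2176251492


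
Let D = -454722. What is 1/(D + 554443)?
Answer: 1/99721 ≈ 1.0028e-5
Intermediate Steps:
1/(D + 554443) = 1/(-454722 + 554443) = 1/99721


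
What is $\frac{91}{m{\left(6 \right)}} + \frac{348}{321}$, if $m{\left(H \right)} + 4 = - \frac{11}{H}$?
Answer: $- \frac{7766}{535} \approx -14.516$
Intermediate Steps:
$m{\left(H \right)} = -4 - \frac{11}{H}$
$\frac{91}{m{\left(6 \right)}} + \frac{348}{321} = \frac{91}{-4 - \frac{11}{6}} + \frac{348}{321} = \frac{91}{-4 - \frac{11}{6}} + 348 \cdot \frac{1}{321} = \frac{91}{-4 - \frac{11}{6}} + \frac{116}{107} = \frac{91}{- \frac{35}{6}} + \frac{116}{107} = 91 \left(- \frac{6}{35}\right) + \frac{116}{107} = - \frac{78}{5} + \frac{116}{107} = - \frac{7766}{535}$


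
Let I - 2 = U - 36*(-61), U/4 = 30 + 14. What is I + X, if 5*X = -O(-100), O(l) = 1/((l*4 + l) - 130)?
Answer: 7478101/3150 ≈ 2374.0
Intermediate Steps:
U = 176 (U = 4*(30 + 14) = 4*44 = 176)
O(l) = 1/(-130 + 5*l) (O(l) = 1/((4*l + l) - 130) = 1/(5*l - 130) = 1/(-130 + 5*l))
X = 1/3150 (X = (-1/(5*(-26 - 100)))/5 = (-1/(5*(-126)))/5 = (-(-1)/(5*126))/5 = (-1*(-1/630))/5 = (⅕)*(1/630) = 1/3150 ≈ 0.00031746)
I = 2374 (I = 2 + (176 - 36*(-61)) = 2 + (176 + 2196) = 2 + 2372 = 2374)
I + X = 2374 + 1/3150 = 7478101/3150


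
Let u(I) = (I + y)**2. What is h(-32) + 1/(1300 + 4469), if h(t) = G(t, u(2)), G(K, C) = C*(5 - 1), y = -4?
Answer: 92305/5769 ≈ 16.000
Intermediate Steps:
u(I) = (-4 + I)**2 (u(I) = (I - 4)**2 = (-4 + I)**2)
G(K, C) = 4*C (G(K, C) = C*4 = 4*C)
h(t) = 16 (h(t) = 4*(-4 + 2)**2 = 4*(-2)**2 = 4*4 = 16)
h(-32) + 1/(1300 + 4469) = 16 + 1/(1300 + 4469) = 16 + 1/5769 = 92305/5769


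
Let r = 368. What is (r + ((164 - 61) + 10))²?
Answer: 231361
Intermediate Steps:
(r + ((164 - 61) + 10))² = (368 + ((164 - 61) + 10))² = (368 + (103 + 10))² = (368 + 113)² = 481² = 231361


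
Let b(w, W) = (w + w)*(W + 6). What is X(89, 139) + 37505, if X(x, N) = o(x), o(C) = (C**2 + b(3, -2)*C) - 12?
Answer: 47550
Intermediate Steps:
b(w, W) = 2*w*(6 + W) (b(w, W) = (2*w)*(6 + W) = 2*w*(6 + W))
o(C) = -12 + C**2 + 24*C (o(C) = (C**2 + (2*3*(6 - 2))*C) - 12 = (C**2 + (2*3*4)*C) - 12 = (C**2 + 24*C) - 12 = -12 + C**2 + 24*C)
X(x, N) = -12 + x**2 + 24*x
X(89, 139) + 37505 = (-12 + 89**2 + 24*89) + 37505 = (-12 + 7921 + 2136) + 37505 = 10045 + 37505 = 47550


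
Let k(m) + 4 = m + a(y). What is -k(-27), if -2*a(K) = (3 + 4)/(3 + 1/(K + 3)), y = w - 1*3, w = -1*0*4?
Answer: 31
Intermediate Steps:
w = 0 (w = 0*4 = 0)
y = -3 (y = 0 - 1*3 = 0 - 3 = -3)
a(K) = -7/(2*(3 + 1/(3 + K))) (a(K) = -(3 + 4)/(2*(3 + 1/(K + 3))) = -7/(2*(3 + 1/(3 + K))))
k(m) = -4 + m (k(m) = -4 + (m + 7*(-3 - 1*(-3))/(2*(10 + 3*(-3)))) = -4 + (m + 7*(-3 + 3)/(2*(10 - 9))) = -4 + (m + (7/2)*0/1) = -4 + (m + (7/2)*1*0) = -4 + (m + 0) = -4 + m)
-k(-27) = -(-4 - 27) = -1*(-31) = 31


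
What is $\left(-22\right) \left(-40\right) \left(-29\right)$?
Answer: $-25520$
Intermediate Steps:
$\left(-22\right) \left(-40\right) \left(-29\right) = 880 \left(-29\right) = -25520$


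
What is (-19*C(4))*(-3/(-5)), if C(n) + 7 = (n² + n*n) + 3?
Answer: -1596/5 ≈ -319.20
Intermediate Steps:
C(n) = -4 + 2*n² (C(n) = -7 + ((n² + n*n) + 3) = -7 + ((n² + n²) + 3) = -7 + (2*n² + 3) = -7 + (3 + 2*n²) = -4 + 2*n²)
(-19*C(4))*(-3/(-5)) = (-19*(-4 + 2*4²))*(-3/(-5)) = (-19*(-4 + 2*16))*(-3*(-⅕)) = -19*(-4 + 32)*(⅗) = -19*28*(⅗) = -532*⅗ = -1596/5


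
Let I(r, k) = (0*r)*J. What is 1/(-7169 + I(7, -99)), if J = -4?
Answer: -1/7169 ≈ -0.00013949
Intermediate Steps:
I(r, k) = 0 (I(r, k) = (0*r)*(-4) = 0*(-4) = 0)
1/(-7169 + I(7, -99)) = 1/(-7169 + 0) = 1/(-7169) = -1/7169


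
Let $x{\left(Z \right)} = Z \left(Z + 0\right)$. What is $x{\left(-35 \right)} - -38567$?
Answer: $39792$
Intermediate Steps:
$x{\left(Z \right)} = Z^{2}$ ($x{\left(Z \right)} = Z Z = Z^{2}$)
$x{\left(-35 \right)} - -38567 = \left(-35\right)^{2} - -38567 = 1225 + 38567 = 39792$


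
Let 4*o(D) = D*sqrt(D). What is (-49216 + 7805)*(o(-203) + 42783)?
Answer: -1771686813 + 8406433*I*sqrt(203)/4 ≈ -1.7717e+9 + 2.9943e+7*I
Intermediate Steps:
o(D) = D**(3/2)/4 (o(D) = (D*sqrt(D))/4 = D**(3/2)/4)
(-49216 + 7805)*(o(-203) + 42783) = (-49216 + 7805)*((-203)**(3/2)/4 + 42783) = -41411*((-203*I*sqrt(203))/4 + 42783) = -41411*(-203*I*sqrt(203)/4 + 42783) = -41411*(42783 - 203*I*sqrt(203)/4) = -1771686813 + 8406433*I*sqrt(203)/4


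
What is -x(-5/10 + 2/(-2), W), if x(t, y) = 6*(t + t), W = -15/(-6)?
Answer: 18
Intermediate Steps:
W = 5/2 (W = -15*(-1/6) = 5/2 ≈ 2.5000)
x(t, y) = 12*t (x(t, y) = 6*(2*t) = 12*t)
-x(-5/10 + 2/(-2), W) = -12*(-5/10 + 2/(-2)) = -12*(-5*1/10 + 2*(-1/2)) = -12*(-1/2 - 1) = -12*(-3)/2 = -1*(-18) = 18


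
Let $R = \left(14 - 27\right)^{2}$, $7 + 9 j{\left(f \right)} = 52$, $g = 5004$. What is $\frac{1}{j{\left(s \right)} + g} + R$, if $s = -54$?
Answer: $\frac{846522}{5009} \approx 169.0$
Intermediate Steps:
$j{\left(f \right)} = 5$ ($j{\left(f \right)} = - \frac{7}{9} + \frac{1}{9} \cdot 52 = - \frac{7}{9} + \frac{52}{9} = 5$)
$R = 169$ ($R = \left(-13\right)^{2} = 169$)
$\frac{1}{j{\left(s \right)} + g} + R = \frac{1}{5 + 5004} + 169 = \frac{1}{5009} + 169 = \frac{846522}{5009}$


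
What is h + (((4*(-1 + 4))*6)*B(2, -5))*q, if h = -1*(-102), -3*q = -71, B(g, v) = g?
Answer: 3510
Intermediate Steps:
q = 71/3 (q = -⅓*(-71) = 71/3 ≈ 23.667)
h = 102
h + (((4*(-1 + 4))*6)*B(2, -5))*q = 102 + (((4*(-1 + 4))*6)*2)*(71/3) = 102 + (((4*3)*6)*2)*(71/3) = 102 + ((12*6)*2)*(71/3) = 102 + (72*2)*(71/3) = 102 + 144*(71/3) = 102 + 3408 = 3510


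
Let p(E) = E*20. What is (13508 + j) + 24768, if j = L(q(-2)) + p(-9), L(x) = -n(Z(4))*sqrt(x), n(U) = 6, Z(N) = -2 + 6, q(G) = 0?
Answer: 38096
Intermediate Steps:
Z(N) = 4
p(E) = 20*E
L(x) = -6*sqrt(x)
j = -180 (j = -6*sqrt(0) + 20*(-9) = -6*0 - 180 = 0 - 180 = -180)
(13508 + j) + 24768 = (13508 - 180) + 24768 = 13328 + 24768 = 38096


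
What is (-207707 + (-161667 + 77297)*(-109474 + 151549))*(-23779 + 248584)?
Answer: -798074713110885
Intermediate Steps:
(-207707 + (-161667 + 77297)*(-109474 + 151549))*(-23779 + 248584) = (-207707 - 84370*42075)*224805 = (-207707 - 3549867750)*224805 = -3550075457*224805 = -798074713110885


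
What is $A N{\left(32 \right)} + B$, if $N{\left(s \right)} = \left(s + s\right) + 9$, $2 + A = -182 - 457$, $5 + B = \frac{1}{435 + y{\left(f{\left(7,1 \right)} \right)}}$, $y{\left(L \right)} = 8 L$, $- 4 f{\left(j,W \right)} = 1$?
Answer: $- \frac{20263533}{433} \approx -46798.0$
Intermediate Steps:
$f{\left(j,W \right)} = - \frac{1}{4}$ ($f{\left(j,W \right)} = \left(- \frac{1}{4}\right) 1 = - \frac{1}{4}$)
$B = - \frac{2164}{433}$ ($B = -5 + \frac{1}{435 + 8 \left(- \frac{1}{4}\right)} = -5 + \frac{1}{435 - 2} = -5 + \frac{1}{433} = - \frac{2164}{433} \approx -4.9977$)
$A = -641$ ($A = -2 - 639 = -641$)
$N{\left(s \right)} = 9 + 2 s$ ($N{\left(s \right)} = 2 s + 9 = 9 + 2 s$)
$A N{\left(32 \right)} + B = - 641 \left(9 + 2 \cdot 32\right) - \frac{2164}{433} = - 641 \left(9 + 64\right) - \frac{2164}{433} = \left(-641\right) 73 - \frac{2164}{433} = -46793 - \frac{2164}{433} = - \frac{20263533}{433}$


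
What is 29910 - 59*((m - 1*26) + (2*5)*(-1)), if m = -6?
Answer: 32388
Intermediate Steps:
29910 - 59*((m - 1*26) + (2*5)*(-1)) = 29910 - 59*((-6 - 1*26) + (2*5)*(-1)) = 29910 - 59*((-6 - 26) + 10*(-1)) = 29910 - 59*(-32 - 10) = 29910 - 59*(-42) = 29910 + 2478 = 32388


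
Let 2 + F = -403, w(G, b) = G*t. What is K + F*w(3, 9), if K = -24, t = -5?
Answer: 6051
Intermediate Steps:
w(G, b) = -5*G (w(G, b) = G*(-5) = -5*G)
F = -405 (F = -2 - 403 = -405)
K + F*w(3, 9) = -24 - (-2025)*3 = -24 - 405*(-15) = -24 + 6075 = 6051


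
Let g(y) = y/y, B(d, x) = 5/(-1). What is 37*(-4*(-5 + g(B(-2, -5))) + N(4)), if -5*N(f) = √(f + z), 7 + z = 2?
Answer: 592 - 37*I/5 ≈ 592.0 - 7.4*I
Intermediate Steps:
z = -5 (z = -7 + 2 = -5)
B(d, x) = -5 (B(d, x) = 5*(-1) = -5)
g(y) = 1
N(f) = -√(-5 + f)/5 (N(f) = -√(f - 5)/5 = -√(-5 + f)/5)
37*(-4*(-5 + g(B(-2, -5))) + N(4)) = 37*(-4*(-5 + 1) - √(-5 + 4)/5) = 37*(-4*(-4) - I/5) = 37*(16 - I/5) = 592 - 37*I/5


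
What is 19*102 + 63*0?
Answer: 1938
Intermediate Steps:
19*102 + 63*0 = 1938 + 0 = 1938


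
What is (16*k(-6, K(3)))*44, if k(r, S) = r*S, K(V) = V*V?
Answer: -38016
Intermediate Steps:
K(V) = V²
k(r, S) = S*r
(16*k(-6, K(3)))*44 = (16*(3²*(-6)))*44 = (16*(9*(-6)))*44 = (16*(-54))*44 = -864*44 = -38016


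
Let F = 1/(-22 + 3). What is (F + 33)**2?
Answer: 391876/361 ≈ 1085.5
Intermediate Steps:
F = -1/19 (F = 1/(-19) = -1/19 ≈ -0.052632)
(F + 33)**2 = (-1/19 + 33)**2 = (626/19)**2 = 391876/361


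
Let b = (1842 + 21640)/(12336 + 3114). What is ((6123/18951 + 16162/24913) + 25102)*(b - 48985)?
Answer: -1494893209114423532936/1215725127225 ≈ -1.2296e+9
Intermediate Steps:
b = 11741/7725 (b = 23482/15450 = 23482*(1/15450) = 11741/7725 ≈ 1.5199)
((6123/18951 + 16162/24913) + 25102)*(b - 48985) = ((6123/18951 + 16162/24913) + 25102)*(11741/7725 - 48985) = ((6123*(1/18951) + 16162*(1/24913)) + 25102)*(-378397384/7725) = ((2041/6317 + 16162/24913) + 25102)*(-378397384/7725) = (152942787/157375421 + 25102)*(-378397384/7725) = (3950590760729/157375421)*(-378397384/7725) = -1494893209114423532936/1215725127225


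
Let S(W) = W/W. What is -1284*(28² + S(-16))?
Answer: -1007940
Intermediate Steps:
S(W) = 1
-1284*(28² + S(-16)) = -1284*(28² + 1) = -1284*(784 + 1) = -1284*785 = -1007940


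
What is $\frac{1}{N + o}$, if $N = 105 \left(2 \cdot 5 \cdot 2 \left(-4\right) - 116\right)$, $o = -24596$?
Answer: $- \frac{1}{45176} \approx -2.2136 \cdot 10^{-5}$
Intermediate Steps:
$N = -20580$ ($N = 105 \left(10 \left(-8\right) - 116\right) = 105 \left(-80 - 116\right) = 105 \left(-196\right) = -20580$)
$\frac{1}{N + o} = \frac{1}{-20580 - 24596} = \frac{1}{-45176} = - \frac{1}{45176}$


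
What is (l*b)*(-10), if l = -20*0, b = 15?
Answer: 0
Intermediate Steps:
l = 0
(l*b)*(-10) = (0*15)*(-10) = 0*(-10) = 0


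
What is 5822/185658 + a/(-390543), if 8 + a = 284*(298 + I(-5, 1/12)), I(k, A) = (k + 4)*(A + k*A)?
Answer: -231982015/1250128143 ≈ -0.18557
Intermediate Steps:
I(k, A) = (4 + k)*(A + A*k)
a = 254156/3 (a = -8 + 284*(298 + (4 + (-5)² + 5*(-5))/12) = -8 + 284*(298 + (4 + 25 - 25)/12) = -8 + 284*(298 + (1/12)*4) = -8 + 284*(298 + ⅓) = -8 + 284*(895/3) = -8 + 254180/3 = 254156/3 ≈ 84719.)
5822/185658 + a/(-390543) = 5822/185658 + (254156/3)/(-390543) = 5822*(1/185658) + (254156/3)*(-1/390543) = 2911/92829 - 8764/40401 = -231982015/1250128143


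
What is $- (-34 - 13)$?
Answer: $47$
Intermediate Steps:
$- (-34 - 13) = \left(-1\right) \left(-47\right) = 47$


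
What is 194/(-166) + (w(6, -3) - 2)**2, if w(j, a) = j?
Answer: 1231/83 ≈ 14.831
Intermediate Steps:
194/(-166) + (w(6, -3) - 2)**2 = 194/(-166) + (6 - 2)**2 = 194*(-1/166) + 4**2 = -97/83 + 16 = 1231/83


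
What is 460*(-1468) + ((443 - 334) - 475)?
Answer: -675646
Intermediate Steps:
460*(-1468) + ((443 - 334) - 475) = -675280 + (109 - 475) = -675280 - 366 = -675646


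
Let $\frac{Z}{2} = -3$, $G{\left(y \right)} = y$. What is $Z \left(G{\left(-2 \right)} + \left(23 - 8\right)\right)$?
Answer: $-78$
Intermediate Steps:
$Z = -6$ ($Z = 2 \left(-3\right) = -6$)
$Z \left(G{\left(-2 \right)} + \left(23 - 8\right)\right) = - 6 \left(-2 + \left(23 - 8\right)\right) = - 6 \left(-2 + 15\right) = \left(-6\right) 13 = -78$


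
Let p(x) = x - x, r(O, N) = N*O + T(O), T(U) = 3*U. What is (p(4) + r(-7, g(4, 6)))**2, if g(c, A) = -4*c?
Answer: 8281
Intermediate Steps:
r(O, N) = 3*O + N*O (r(O, N) = N*O + 3*O = 3*O + N*O)
p(x) = 0
(p(4) + r(-7, g(4, 6)))**2 = (0 - 7*(3 - 4*4))**2 = (0 - 7*(3 - 16))**2 = (0 - 7*(-13))**2 = (0 + 91)**2 = 91**2 = 8281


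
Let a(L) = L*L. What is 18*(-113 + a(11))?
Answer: 144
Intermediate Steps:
a(L) = L²
18*(-113 + a(11)) = 18*(-113 + 11²) = 18*(-113 + 121) = 18*8 = 144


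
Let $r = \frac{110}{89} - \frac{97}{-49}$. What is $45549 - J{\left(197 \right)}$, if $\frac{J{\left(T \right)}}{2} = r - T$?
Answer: $\frac{200329377}{4361} \approx 45937.0$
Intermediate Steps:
$r = \frac{14023}{4361}$ ($r = 110 \cdot \frac{1}{89} - - \frac{97}{49} = \frac{110}{89} + \frac{97}{49} = \frac{14023}{4361} \approx 3.2155$)
$J{\left(T \right)} = \frac{28046}{4361} - 2 T$ ($J{\left(T \right)} = 2 \left(\frac{14023}{4361} - T\right) = \frac{28046}{4361} - 2 T$)
$45549 - J{\left(197 \right)} = 45549 - \left(\frac{28046}{4361} - 394\right) = 45549 - - \frac{1690188}{4361} = 45549 + \frac{1690188}{4361} = \frac{200329377}{4361}$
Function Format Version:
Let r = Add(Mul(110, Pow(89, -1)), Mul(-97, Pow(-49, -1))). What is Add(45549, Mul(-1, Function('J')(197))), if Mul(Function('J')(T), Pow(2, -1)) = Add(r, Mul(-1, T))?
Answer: Rational(200329377, 4361) ≈ 45937.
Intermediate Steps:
r = Rational(14023, 4361) (r = Add(Mul(110, Rational(1, 89)), Mul(-97, Rational(-1, 49))) = Add(Rational(110, 89), Rational(97, 49)) = Rational(14023, 4361) ≈ 3.2155)
Function('J')(T) = Add(Rational(28046, 4361), Mul(-2, T)) (Function('J')(T) = Mul(2, Add(Rational(14023, 4361), Mul(-1, T))) = Add(Rational(28046, 4361), Mul(-2, T)))
Add(45549, Mul(-1, Function('J')(197))) = Add(45549, Mul(-1, Add(Rational(28046, 4361), Mul(-2, 197)))) = Add(45549, Mul(-1, Add(Rational(28046, 4361), -394))) = Add(45549, Mul(-1, Rational(-1690188, 4361))) = Add(45549, Rational(1690188, 4361)) = Rational(200329377, 4361)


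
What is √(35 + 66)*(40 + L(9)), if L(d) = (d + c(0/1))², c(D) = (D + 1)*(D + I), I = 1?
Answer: 140*√101 ≈ 1407.0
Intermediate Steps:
c(D) = (1 + D)² (c(D) = (D + 1)*(D + 1) = (1 + D)*(1 + D) = (1 + D)²)
L(d) = (1 + d)² (L(d) = (d + (1 + (0/1)² + 2*(0/1)))² = (d + (1 + (0*1)² + 2*(0*1)))² = (d + (1 + 0² + 2*0))² = (d + (1 + 0 + 0))² = (d + 1)² = (1 + d)²)
√(35 + 66)*(40 + L(9)) = √(35 + 66)*(40 + (1 + 9)²) = √101*(40 + 10²) = √101*(40 + 100) = √101*140 = 140*√101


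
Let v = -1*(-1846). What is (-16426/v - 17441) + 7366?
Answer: -9307438/923 ≈ -10084.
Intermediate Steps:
v = 1846
(-16426/v - 17441) + 7366 = (-16426/1846 - 17441) + 7366 = (-16426*1/1846 - 17441) + 7366 = (-8213/923 - 17441) + 7366 = -16106256/923 + 7366 = -9307438/923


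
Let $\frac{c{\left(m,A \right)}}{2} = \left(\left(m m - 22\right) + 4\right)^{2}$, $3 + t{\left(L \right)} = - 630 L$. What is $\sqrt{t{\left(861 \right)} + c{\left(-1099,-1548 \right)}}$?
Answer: $\sqrt{2917479007745} \approx 1.7081 \cdot 10^{6}$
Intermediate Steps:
$t{\left(L \right)} = -3 - 630 L$
$c{\left(m,A \right)} = 2 \left(-18 + m^{2}\right)^{2}$ ($c{\left(m,A \right)} = 2 \left(\left(m m - 22\right) + 4\right)^{2} = 2 \left(\left(m^{2} - 22\right) + 4\right)^{2} = 2 \left(\left(-22 + m^{2}\right) + 4\right)^{2} = 2 \left(-18 + m^{2}\right)^{2}$)
$\sqrt{t{\left(861 \right)} + c{\left(-1099,-1548 \right)}} = \sqrt{\left(-3 - 542430\right) + 2 \left(-18 + \left(-1099\right)^{2}\right)^{2}} = \sqrt{\left(-3 - 542430\right) + 2 \left(-18 + 1207801\right)^{2}} = \sqrt{-542433 + 2 \cdot 1207783^{2}} = \sqrt{-542433 + 2 \cdot 1458739775089} = \sqrt{-542433 + 2917479550178} = \sqrt{2917479007745}$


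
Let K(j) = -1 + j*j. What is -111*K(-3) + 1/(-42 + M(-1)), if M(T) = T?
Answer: -38185/43 ≈ -888.02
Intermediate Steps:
K(j) = -1 + j**2
-111*K(-3) + 1/(-42 + M(-1)) = -111*(-1 + (-3)**2) + 1/(-42 - 1) = -111*(-1 + 9) + 1/(-43) = -111*8 - 1/43 = -888 - 1/43 = -38185/43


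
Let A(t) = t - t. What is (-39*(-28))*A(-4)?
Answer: 0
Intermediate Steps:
A(t) = 0
(-39*(-28))*A(-4) = -39*(-28)*0 = 1092*0 = 0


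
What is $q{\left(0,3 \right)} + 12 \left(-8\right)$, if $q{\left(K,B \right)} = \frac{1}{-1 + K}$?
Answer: $-97$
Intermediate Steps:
$q{\left(0,3 \right)} + 12 \left(-8\right) = \frac{1}{-1 + 0} + 12 \left(-8\right) = \frac{1}{-1} - 96 = -1 - 96 = -97$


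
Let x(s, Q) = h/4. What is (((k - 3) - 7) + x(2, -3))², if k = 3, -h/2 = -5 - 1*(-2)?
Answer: 121/4 ≈ 30.250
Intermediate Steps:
h = 6 (h = -2*(-5 - 1*(-2)) = -2*(-5 + 2) = -2*(-3) = 6)
x(s, Q) = 3/2 (x(s, Q) = 6/4 = 6*(¼) = 3/2)
(((k - 3) - 7) + x(2, -3))² = (((3 - 3) - 7) + 3/2)² = ((0 - 7) + 3/2)² = (-7 + 3/2)² = (-11/2)² = 121/4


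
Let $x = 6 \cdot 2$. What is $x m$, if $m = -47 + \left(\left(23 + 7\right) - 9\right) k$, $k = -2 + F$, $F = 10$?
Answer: $1452$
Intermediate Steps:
$x = 12$
$k = 8$ ($k = -2 + 10 = 8$)
$m = 121$ ($m = -47 + \left(\left(23 + 7\right) - 9\right) 8 = -47 + \left(30 - 9\right) 8 = -47 + 21 \cdot 8 = -47 + 168 = 121$)
$x m = 12 \cdot 121 = 1452$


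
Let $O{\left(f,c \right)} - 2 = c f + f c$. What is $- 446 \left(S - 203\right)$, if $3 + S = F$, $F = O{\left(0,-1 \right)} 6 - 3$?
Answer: $87862$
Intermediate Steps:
$O{\left(f,c \right)} = 2 + 2 c f$ ($O{\left(f,c \right)} = 2 + \left(c f + f c\right) = 2 + \left(c f + c f\right) = 2 + 2 c f$)
$F = 9$ ($F = \left(2 + 2 \left(-1\right) 0\right) 6 - 3 = \left(2 + 0\right) 6 - 3 = 2 \cdot 6 - 3 = 12 - 3 = 9$)
$S = 6$ ($S = -3 + 9 = 6$)
$- 446 \left(S - 203\right) = - 446 \left(6 - 203\right) = \left(-446\right) \left(-197\right) = 87862$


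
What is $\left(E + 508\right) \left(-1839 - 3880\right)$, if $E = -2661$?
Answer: $12313007$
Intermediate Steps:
$\left(E + 508\right) \left(-1839 - 3880\right) = \left(-2661 + 508\right) \left(-1839 - 3880\right) = \left(-2153\right) \left(-5719\right) = 12313007$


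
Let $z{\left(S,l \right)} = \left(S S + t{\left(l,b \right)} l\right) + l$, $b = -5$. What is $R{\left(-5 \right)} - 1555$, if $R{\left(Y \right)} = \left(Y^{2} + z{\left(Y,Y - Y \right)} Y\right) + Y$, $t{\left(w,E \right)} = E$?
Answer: $-1660$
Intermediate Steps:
$z{\left(S,l \right)} = S^{2} - 4 l$ ($z{\left(S,l \right)} = \left(S S - 5 l\right) + l = \left(S^{2} - 5 l\right) + l = S^{2} - 4 l$)
$R{\left(Y \right)} = Y + Y^{2} + Y^{3}$ ($R{\left(Y \right)} = \left(Y^{2} + \left(Y^{2} - 4 \left(Y - Y\right)\right) Y\right) + Y = \left(Y^{2} + \left(Y^{2} - 0\right) Y\right) + Y = \left(Y^{2} + \left(Y^{2} + 0\right) Y\right) + Y = \left(Y^{2} + Y^{2} Y\right) + Y = \left(Y^{2} + Y^{3}\right) + Y = Y + Y^{2} + Y^{3}$)
$R{\left(-5 \right)} - 1555 = - 5 \left(1 - 5 + \left(-5\right)^{2}\right) - 1555 = - 5 \left(1 - 5 + 25\right) - 1555 = \left(-5\right) 21 - 1555 = -105 - 1555 = -1660$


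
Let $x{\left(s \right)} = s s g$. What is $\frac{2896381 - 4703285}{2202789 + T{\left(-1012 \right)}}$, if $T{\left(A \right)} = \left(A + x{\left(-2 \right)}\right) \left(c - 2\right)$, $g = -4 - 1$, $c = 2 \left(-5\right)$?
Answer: $- \frac{1806904}{2215173} \approx -0.81569$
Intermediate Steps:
$c = -10$
$g = -5$ ($g = -4 - 1 = -5$)
$x{\left(s \right)} = - 5 s^{2}$ ($x{\left(s \right)} = s s \left(-5\right) = s^{2} \left(-5\right) = - 5 s^{2}$)
$T{\left(A \right)} = 240 - 12 A$ ($T{\left(A \right)} = \left(A - 5 \left(-2\right)^{2}\right) \left(-10 - 2\right) = \left(A - 20\right) \left(-10 - 2\right) = \left(A - 20\right) \left(-12\right) = \left(-20 + A\right) \left(-12\right) = 240 - 12 A$)
$\frac{2896381 - 4703285}{2202789 + T{\left(-1012 \right)}} = \frac{2896381 - 4703285}{2202789 + \left(240 - -12144\right)} = - \frac{1806904}{2202789 + \left(240 + 12144\right)} = - \frac{1806904}{2202789 + 12384} = - \frac{1806904}{2215173}$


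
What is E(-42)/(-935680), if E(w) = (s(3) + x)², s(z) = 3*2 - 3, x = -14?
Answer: -121/935680 ≈ -0.00012932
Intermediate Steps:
s(z) = 3 (s(z) = 6 - 3 = 3)
E(w) = 121 (E(w) = (3 - 14)² = (-11)² = 121)
E(-42)/(-935680) = 121/(-935680) = 121*(-1/935680) = -121/935680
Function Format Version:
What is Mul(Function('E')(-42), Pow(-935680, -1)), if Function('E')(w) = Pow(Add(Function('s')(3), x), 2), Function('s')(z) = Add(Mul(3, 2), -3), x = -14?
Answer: Rational(-121, 935680) ≈ -0.00012932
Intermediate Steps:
Function('s')(z) = 3 (Function('s')(z) = Add(6, -3) = 3)
Function('E')(w) = 121 (Function('E')(w) = Pow(Add(3, -14), 2) = Pow(-11, 2) = 121)
Mul(Function('E')(-42), Pow(-935680, -1)) = Mul(121, Pow(-935680, -1)) = Mul(121, Rational(-1, 935680)) = Rational(-121, 935680)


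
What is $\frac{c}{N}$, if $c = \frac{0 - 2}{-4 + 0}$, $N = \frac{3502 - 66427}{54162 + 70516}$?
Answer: $- \frac{62339}{62925} \approx -0.99069$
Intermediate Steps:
$N = - \frac{62925}{124678} \approx -0.5047$
$c = \frac{1}{2}$ ($c = - \frac{2}{-4} = \left(-2\right) \left(- \frac{1}{4}\right) = \frac{1}{2} \approx 0.5$)
$\frac{c}{N} = \frac{1}{- \frac{62925}{124678}} \cdot \frac{1}{2} = \left(- \frac{124678}{62925}\right) \frac{1}{2} = - \frac{62339}{62925}$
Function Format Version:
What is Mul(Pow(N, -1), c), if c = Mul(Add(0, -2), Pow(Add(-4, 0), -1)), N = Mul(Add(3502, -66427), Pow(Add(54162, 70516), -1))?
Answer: Rational(-62339, 62925) ≈ -0.99069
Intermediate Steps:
N = Rational(-62925, 124678) (N = Mul(-62925, Pow(124678, -1)) = Mul(-62925, Rational(1, 124678)) = Rational(-62925, 124678) ≈ -0.50470)
c = Rational(1, 2) (c = Mul(-2, Pow(-4, -1)) = Mul(-2, Rational(-1, 4)) = Rational(1, 2) ≈ 0.50000)
Mul(Pow(N, -1), c) = Mul(Pow(Rational(-62925, 124678), -1), Rational(1, 2)) = Mul(Rational(-124678, 62925), Rational(1, 2)) = Rational(-62339, 62925)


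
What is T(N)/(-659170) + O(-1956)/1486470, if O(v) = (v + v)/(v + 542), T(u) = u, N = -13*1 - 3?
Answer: 301738086/11545739265655 ≈ 2.6134e-5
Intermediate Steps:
N = -16 (N = -13 - 3 = -16)
O(v) = 2*v/(542 + v) (O(v) = (2*v)/(542 + v) = 2*v/(542 + v))
T(N)/(-659170) + O(-1956)/1486470 = -16/(-659170) + (2*(-1956)/(542 - 1956))/1486470 = -16*(-1/659170) + (2*(-1956)/(-1414))*(1/1486470) = 8/329585 + (2*(-1956)*(-1/1414))*(1/1486470) = 8/329585 + (1956/707)*(1/1486470) = 8/329585 + 326/175155715 = 301738086/11545739265655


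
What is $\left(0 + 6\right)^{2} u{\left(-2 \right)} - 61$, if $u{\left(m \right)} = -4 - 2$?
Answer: $-277$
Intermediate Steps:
$u{\left(m \right)} = -6$
$\left(0 + 6\right)^{2} u{\left(-2 \right)} - 61 = \left(0 + 6\right)^{2} \left(-6\right) - 61 = 6^{2} \left(-6\right) - 61 = 36 \left(-6\right) - 61 = -216 - 61 = -277$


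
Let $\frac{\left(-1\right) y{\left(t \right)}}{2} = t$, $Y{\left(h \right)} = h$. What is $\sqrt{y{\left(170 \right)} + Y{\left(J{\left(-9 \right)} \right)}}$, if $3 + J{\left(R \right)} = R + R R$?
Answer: $i \sqrt{271} \approx 16.462 i$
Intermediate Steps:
$J{\left(R \right)} = -3 + R + R^{2}$ ($J{\left(R \right)} = -3 + \left(R + R R\right) = -3 + \left(R + R^{2}\right) = -3 + R + R^{2}$)
$y{\left(t \right)} = - 2 t$
$\sqrt{y{\left(170 \right)} + Y{\left(J{\left(-9 \right)} \right)}} = \sqrt{\left(-2\right) 170 - \left(12 - 81\right)} = \sqrt{-340 - -69} = \sqrt{-340 + 69} = \sqrt{-271} = i \sqrt{271}$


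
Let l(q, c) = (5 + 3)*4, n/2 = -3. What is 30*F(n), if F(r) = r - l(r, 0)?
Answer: -1140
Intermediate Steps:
n = -6 (n = 2*(-3) = -6)
l(q, c) = 32 (l(q, c) = 8*4 = 32)
F(r) = -32 + r (F(r) = r - 1*32 = r - 32 = -32 + r)
30*F(n) = 30*(-32 - 6) = 30*(-38) = -1140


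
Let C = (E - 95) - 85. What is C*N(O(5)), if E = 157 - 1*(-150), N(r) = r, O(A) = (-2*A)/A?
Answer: -254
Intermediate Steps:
O(A) = -2
E = 307 (E = 157 + 150 = 307)
C = 127 (C = (307 - 95) - 85 = 212 - 85 = 127)
C*N(O(5)) = 127*(-2) = -254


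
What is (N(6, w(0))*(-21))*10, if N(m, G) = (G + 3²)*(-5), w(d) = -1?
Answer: 8400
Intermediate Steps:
N(m, G) = -45 - 5*G (N(m, G) = (G + 9)*(-5) = (9 + G)*(-5) = -45 - 5*G)
(N(6, w(0))*(-21))*10 = ((-45 - 5*(-1))*(-21))*10 = ((-45 + 5)*(-21))*10 = -40*(-21)*10 = 840*10 = 8400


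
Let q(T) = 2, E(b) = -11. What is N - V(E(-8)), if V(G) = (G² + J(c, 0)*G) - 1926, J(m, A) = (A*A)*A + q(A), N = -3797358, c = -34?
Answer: -3795531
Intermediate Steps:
J(m, A) = 2 + A³ (J(m, A) = (A*A)*A + 2 = A²*A + 2 = A³ + 2 = 2 + A³)
V(G) = -1926 + G² + 2*G (V(G) = (G² + (2 + 0³)*G) - 1926 = (G² + (2 + 0)*G) - 1926 = (G² + 2*G) - 1926 = -1926 + G² + 2*G)
N - V(E(-8)) = -3797358 - (-1926 + (-11)² + 2*(-11)) = -3797358 - (-1926 + 121 - 22) = -3797358 - 1*(-1827) = -3797358 + 1827 = -3795531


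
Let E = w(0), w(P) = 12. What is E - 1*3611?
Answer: -3599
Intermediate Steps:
E = 12
E - 1*3611 = 12 - 1*3611 = 12 - 3611 = -3599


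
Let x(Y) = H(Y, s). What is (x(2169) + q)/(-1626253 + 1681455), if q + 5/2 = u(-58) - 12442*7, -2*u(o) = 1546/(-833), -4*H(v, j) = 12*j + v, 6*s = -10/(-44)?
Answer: -1606052809/1011631852 ≈ -1.5876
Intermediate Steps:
s = 5/132 (s = (-10/(-44))/6 = (-10*(-1/44))/6 = (⅙)*(5/22) = 5/132 ≈ 0.037879)
H(v, j) = -3*j - v/4 (H(v, j) = -(12*j + v)/4 = -(v + 12*j)/4 = -3*j - v/4)
x(Y) = -5/44 - Y/4 (x(Y) = -3*5/132 - Y/4 = -5/44 - Y/4)
u(o) = 773/833 (u(o) = -773/(-833) = -773*(-1)/833 = -½*(-1546/833) = 773/833)
q = -145101223/1666 (q = -5/2 + (773/833 - 12442*7) = -5/2 + (773/833 - 87094) = -5/2 - 72548529/833 = -145101223/1666 ≈ -87096.)
(x(2169) + q)/(-1626253 + 1681455) = ((-5/44 - ¼*2169) - 145101223/1666)/(-1626253 + 1681455) = ((-5/44 - 2169/4) - 145101223/1666)/55202 = (-5966/11 - 145101223/1666)*(1/55202) = -1606052809/18326*1/55202 = -1606052809/1011631852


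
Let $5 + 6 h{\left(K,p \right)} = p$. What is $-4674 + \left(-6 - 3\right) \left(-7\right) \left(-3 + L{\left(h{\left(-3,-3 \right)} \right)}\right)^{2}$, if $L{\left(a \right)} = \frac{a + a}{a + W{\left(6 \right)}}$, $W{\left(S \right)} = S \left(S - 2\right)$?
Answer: $- \frac{1173819}{289} \approx -4061.7$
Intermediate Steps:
$h{\left(K,p \right)} = - \frac{5}{6} + \frac{p}{6}$
$W{\left(S \right)} = S \left(-2 + S\right)$
$L{\left(a \right)} = \frac{2 a}{24 + a}$ ($L{\left(a \right)} = \frac{a + a}{a + 6 \left(-2 + 6\right)} = \frac{2 a}{a + 6 \cdot 4} = \frac{2 a}{a + 24} = \frac{2 a}{24 + a}$)
$-4674 + \left(-6 - 3\right) \left(-7\right) \left(-3 + L{\left(h{\left(-3,-3 \right)} \right)}\right)^{2} = -4674 + \left(-6 - 3\right) \left(-7\right) \left(-3 + \frac{2 \left(- \frac{5}{6} + \frac{1}{6} \left(-3\right)\right)}{24 + \left(- \frac{5}{6} + \frac{1}{6} \left(-3\right)\right)}\right)^{2} = -4674 + \left(-9\right) \left(-7\right) \left(-3 + \frac{2 \left(- \frac{5}{6} - \frac{1}{2}\right)}{24 - \frac{4}{3}}\right)^{2} = -4674 + 63 \left(-3 + 2 \left(- \frac{4}{3}\right) \frac{1}{24 - \frac{4}{3}}\right)^{2} = -4674 + 63 \left(-3 + 2 \left(- \frac{4}{3}\right) \frac{1}{\frac{68}{3}}\right)^{2} = -4674 + 63 \left(-3 + 2 \left(- \frac{4}{3}\right) \frac{3}{68}\right)^{2} = -4674 + 63 \left(-3 - \frac{2}{17}\right)^{2} = -4674 + 63 \left(- \frac{53}{17}\right)^{2} = -4674 + 63 \cdot \frac{2809}{289} = -4674 + \frac{176967}{289} = - \frac{1173819}{289}$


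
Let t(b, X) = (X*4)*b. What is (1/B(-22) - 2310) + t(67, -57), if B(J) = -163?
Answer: -2866519/163 ≈ -17586.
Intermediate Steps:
t(b, X) = 4*X*b (t(b, X) = (4*X)*b = 4*X*b)
(1/B(-22) - 2310) + t(67, -57) = (1/(-163) - 2310) + 4*(-57)*67 = (-1/163 - 2310) - 15276 = -376531/163 - 15276 = -2866519/163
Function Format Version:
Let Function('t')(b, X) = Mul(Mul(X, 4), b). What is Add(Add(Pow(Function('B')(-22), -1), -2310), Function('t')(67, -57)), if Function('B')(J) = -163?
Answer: Rational(-2866519, 163) ≈ -17586.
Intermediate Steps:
Function('t')(b, X) = Mul(4, X, b) (Function('t')(b, X) = Mul(Mul(4, X), b) = Mul(4, X, b))
Add(Add(Pow(Function('B')(-22), -1), -2310), Function('t')(67, -57)) = Add(Add(Pow(-163, -1), -2310), Mul(4, -57, 67)) = Add(Add(Rational(-1, 163), -2310), -15276) = Add(Rational(-376531, 163), -15276) = Rational(-2866519, 163)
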